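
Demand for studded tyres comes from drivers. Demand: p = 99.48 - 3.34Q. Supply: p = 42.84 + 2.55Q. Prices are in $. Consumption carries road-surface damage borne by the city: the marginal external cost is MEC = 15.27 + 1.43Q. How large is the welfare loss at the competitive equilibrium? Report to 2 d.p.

Market equilibrium (private): 42.84 + 2.55Q = 99.48 - 3.34Q → Q_m = 9.6163.
Social marginal benefit = demand − MEC = 84.21 - 4.77Q.
Set SMB = MC: 84.21 - 4.77Q = 42.84 + 2.55Q → Q* = 5.6516.
Between Q* and Q_m the wedge MC − SMB runs linearly from 0 to MEC(Q_m), so the loss is a triangle.
DWL = ½ × 3.9647 × 29.0213 = 57.5304.

DWL = $57.53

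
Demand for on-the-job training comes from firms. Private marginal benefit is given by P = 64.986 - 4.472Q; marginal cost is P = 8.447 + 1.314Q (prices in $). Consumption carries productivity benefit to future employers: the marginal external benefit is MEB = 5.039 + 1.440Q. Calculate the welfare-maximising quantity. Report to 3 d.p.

Social marginal benefit = demand + MEB = 70.025 - 3.032Q.
Set SMB = MC: 70.025 - 3.032Q = 8.447 + 1.314Q → Q* = 14.1689.

Q* = 14.169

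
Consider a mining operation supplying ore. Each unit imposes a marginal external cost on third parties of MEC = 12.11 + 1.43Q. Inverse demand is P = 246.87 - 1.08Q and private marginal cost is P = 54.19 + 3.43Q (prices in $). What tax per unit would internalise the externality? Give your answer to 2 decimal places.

tax = $55.58 per unit

Social marginal cost = private MC + MEC = 66.30 + 4.86Q.
Set SMC = demand: 66.30 + 4.86Q = 246.87 - 1.08Q → Q* = 30.3990.
The Pigouvian tax equals MEC at Q*: 12.11 + 1.43×30.3990 = 55.5806.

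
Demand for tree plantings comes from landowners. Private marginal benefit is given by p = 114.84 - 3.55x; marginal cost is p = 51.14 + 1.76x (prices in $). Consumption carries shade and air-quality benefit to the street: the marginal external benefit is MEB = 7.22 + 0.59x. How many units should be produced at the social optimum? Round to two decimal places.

x* = 15.03

Social marginal benefit = demand + MEB = 122.06 - 2.96x.
Set SMB = MC: 122.06 - 2.96x = 51.14 + 1.76x → x* = 15.0254.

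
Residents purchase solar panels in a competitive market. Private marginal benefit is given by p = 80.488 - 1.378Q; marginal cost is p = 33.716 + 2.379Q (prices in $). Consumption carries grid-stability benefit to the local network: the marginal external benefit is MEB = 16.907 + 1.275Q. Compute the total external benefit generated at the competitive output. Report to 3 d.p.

$309.283

Market equilibrium (private): 33.716 + 2.379Q = 80.488 - 1.378Q → Q_m = 12.4493.
Total external benefit = ∫₀^{Q_m} (16.907 + 1.275Q) dQ = 16.907×12.4493 + ½×1.275×12.4493² = 309.2833.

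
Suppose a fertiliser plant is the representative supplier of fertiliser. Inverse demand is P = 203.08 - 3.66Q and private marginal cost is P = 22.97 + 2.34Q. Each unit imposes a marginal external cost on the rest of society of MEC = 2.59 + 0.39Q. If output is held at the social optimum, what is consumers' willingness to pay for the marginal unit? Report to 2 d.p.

Social marginal cost = private MC + MEC = 25.56 + 2.73Q.
Set SMC = demand: 25.56 + 2.73Q = 203.08 - 3.66Q → Q* = 27.7809.
Consumer price on the demand curve at Q*: 203.08 − 3.66×27.7809 = 101.4019.

P = 101.40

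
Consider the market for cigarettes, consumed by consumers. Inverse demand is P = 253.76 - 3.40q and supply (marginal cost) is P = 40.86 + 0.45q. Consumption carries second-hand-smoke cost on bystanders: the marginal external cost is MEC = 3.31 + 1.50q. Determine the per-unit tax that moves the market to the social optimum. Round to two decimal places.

Social marginal benefit = demand − MEC = 250.45 - 4.90q.
Set SMB = MC: 250.45 - 4.90q = 40.86 + 0.45q → q* = 39.1757.
The Pigouvian tax equals MEC at q*: 3.31 + 1.50×39.1757 = 62.0736.

tax = 62.07 per unit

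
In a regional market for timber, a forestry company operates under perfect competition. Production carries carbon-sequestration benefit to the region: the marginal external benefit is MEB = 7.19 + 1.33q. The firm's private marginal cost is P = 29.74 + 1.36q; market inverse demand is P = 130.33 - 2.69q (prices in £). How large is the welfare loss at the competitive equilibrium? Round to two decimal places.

Market equilibrium (private): 29.74 + 1.36q = 130.33 - 2.69q → q_m = 24.8370.
Social marginal cost = private MC − MEB = 22.55 + 0.03q.
Set SMC = demand: 22.55 + 0.03q = 130.33 - 2.69q → q* = 39.6250.
The welfare-loss triangle has base |q_m − q*| and height MEB(q_m) (the vertical gap between SMC and demand is zero at q* and MEB at q_m).
DWL = ½ × 14.7880 × 40.2233 = 297.4111.

DWL = £297.41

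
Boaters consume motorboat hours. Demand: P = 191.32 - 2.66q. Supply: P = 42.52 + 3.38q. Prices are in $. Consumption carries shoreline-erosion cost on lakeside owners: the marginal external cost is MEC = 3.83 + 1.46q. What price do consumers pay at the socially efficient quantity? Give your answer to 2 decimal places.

P = $139.90

Social marginal benefit = demand − MEC = 187.49 - 4.12q.
Set SMB = MC: 187.49 - 4.12q = 42.52 + 3.38q → q* = 19.3293.
Consumer price on the demand curve at q*: 191.32 − 2.66×19.3293 = 139.9041.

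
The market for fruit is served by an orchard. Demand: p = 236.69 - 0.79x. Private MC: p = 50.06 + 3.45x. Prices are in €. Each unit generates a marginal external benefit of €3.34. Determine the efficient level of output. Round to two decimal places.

Social marginal cost = private MC − MEB = 46.72 + 3.45x.
Set SMC = demand: 46.72 + 3.45x = 236.69 - 0.79x → x* = 44.8042.

x* = 44.80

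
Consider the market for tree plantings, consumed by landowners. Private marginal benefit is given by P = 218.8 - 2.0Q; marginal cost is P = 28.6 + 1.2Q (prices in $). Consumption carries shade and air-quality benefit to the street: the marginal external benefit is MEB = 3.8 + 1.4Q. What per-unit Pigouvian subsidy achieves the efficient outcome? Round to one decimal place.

Social marginal benefit = demand + MEB = 222.6 - 0.6Q.
Set SMB = MC: 222.6 - 0.6Q = 28.6 + 1.2Q → Q* = 107.7778.
The Pigouvian subsidy equals MEB at Q*: 3.8 + 1.4×107.7778 = 154.6889.

subsidy = $154.7 per unit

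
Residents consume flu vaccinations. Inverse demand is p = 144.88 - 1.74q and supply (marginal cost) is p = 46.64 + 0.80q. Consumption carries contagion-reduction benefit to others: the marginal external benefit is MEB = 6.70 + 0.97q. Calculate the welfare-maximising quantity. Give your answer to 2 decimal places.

Social marginal benefit = demand + MEB = 151.58 - 0.77q.
Set SMB = MC: 151.58 - 0.77q = 46.64 + 0.80q → q* = 66.8408.

q* = 66.84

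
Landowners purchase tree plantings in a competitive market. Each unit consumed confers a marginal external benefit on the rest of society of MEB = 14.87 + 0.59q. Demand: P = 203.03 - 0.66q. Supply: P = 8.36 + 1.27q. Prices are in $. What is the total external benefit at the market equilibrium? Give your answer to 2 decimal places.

Market equilibrium (private): 8.36 + 1.27q = 203.03 - 0.66q → q_m = 100.8653.
Total external benefit = ∫₀^{q_m} (14.87 + 0.59q) dq = 14.87×100.8653 + ½×0.59×100.8653² = 4501.1406.

$4501.14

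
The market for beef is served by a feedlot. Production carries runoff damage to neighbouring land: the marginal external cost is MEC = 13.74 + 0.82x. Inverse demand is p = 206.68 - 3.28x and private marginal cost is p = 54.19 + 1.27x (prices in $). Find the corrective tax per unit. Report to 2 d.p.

Social marginal cost = private MC + MEC = 67.93 + 2.09x.
Set SMC = demand: 67.93 + 2.09x = 206.68 - 3.28x → x* = 25.8380.
The Pigouvian tax equals MEC at x*: 13.74 + 0.82×25.8380 = 34.9272.

tax = $34.93 per unit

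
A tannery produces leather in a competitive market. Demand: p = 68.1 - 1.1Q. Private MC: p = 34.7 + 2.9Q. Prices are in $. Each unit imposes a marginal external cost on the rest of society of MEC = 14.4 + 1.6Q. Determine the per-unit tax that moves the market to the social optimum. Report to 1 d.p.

Social marginal cost = private MC + MEC = 49.1 + 4.5Q.
Set SMC = demand: 49.1 + 4.5Q = 68.1 - 1.1Q → Q* = 3.3929.
The Pigouvian tax equals MEC at Q*: 14.4 + 1.6×3.3929 = 19.8286.

tax = $19.8 per unit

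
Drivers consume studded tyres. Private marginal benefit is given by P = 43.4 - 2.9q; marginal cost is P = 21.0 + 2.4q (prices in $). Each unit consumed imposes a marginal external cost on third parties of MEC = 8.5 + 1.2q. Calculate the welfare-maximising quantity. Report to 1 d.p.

q* = 2.1

Social marginal benefit = demand − MEC = 34.9 - 4.1q.
Set SMB = MC: 34.9 - 4.1q = 21.0 + 2.4q → q* = 2.1385.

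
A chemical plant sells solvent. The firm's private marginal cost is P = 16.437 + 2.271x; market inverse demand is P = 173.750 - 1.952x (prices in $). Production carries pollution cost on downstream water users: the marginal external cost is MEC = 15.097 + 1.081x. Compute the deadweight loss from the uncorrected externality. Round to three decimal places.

DWL = $288.968

Market equilibrium (private): 16.437 + 2.271x = 173.750 - 1.952x → x_m = 37.2515.
Social marginal cost = private MC + MEC = 31.534 + 3.352x.
Set SMC = demand: 31.534 + 3.352x = 173.750 - 1.952x → x* = 26.8130.
Height of the DWL triangle at x_m is SMC(x_m) − demand(x_m) = MEC(x_m) = 55.3658.
DWL = ½ × 10.4385 × 55.3658 = 288.9680.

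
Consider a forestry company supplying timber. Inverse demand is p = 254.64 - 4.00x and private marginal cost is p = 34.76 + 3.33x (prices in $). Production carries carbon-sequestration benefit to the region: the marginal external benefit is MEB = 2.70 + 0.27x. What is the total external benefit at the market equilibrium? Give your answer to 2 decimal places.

Market equilibrium (private): 34.76 + 3.33x = 254.64 - 4.00x → x_m = 29.9973.
Total external benefit = ∫₀^{x_m} (2.70 + 0.27x) dx = 2.70×29.9973 + ½×0.27×29.9973² = 202.4708.

$202.47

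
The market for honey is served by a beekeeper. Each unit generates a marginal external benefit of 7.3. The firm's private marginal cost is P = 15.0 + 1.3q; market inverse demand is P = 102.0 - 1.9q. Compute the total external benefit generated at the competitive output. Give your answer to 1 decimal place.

198.5

Market equilibrium (private): 15.0 + 1.3q = 102.0 - 1.9q → q_m = 27.1875.
Total external benefit = MEB × q_m = 7.3 × 27.1875 = 198.4688.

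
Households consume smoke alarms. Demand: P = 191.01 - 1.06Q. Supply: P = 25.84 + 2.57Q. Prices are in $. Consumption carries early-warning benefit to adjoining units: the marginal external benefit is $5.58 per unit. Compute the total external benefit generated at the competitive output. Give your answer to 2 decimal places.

Market equilibrium (private): 25.84 + 2.57Q = 191.01 - 1.06Q → Q_m = 45.5014.
Total external benefit = MEB × Q_m = 5.58 × 45.5014 = 253.8978.

$253.90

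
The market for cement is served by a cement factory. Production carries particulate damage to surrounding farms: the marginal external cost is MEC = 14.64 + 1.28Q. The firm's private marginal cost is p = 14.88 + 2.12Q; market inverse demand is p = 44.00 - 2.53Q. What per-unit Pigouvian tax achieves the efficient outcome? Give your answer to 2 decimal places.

tax = 17.77 per unit

Social marginal cost = private MC + MEC = 29.52 + 3.40Q.
Set SMC = demand: 29.52 + 3.40Q = 44.00 - 2.53Q → Q* = 2.4418.
The Pigouvian tax equals MEC at Q*: 14.64 + 1.28×2.4418 = 17.7655.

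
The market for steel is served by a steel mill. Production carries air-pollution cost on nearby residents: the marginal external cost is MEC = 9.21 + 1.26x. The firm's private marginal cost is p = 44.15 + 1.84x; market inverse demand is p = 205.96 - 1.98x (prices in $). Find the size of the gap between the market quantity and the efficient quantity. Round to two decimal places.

Market equilibrium (private): 44.15 + 1.84x = 205.96 - 1.98x → x_m = 42.3586.
Social marginal cost = private MC + MEC = 53.36 + 3.10x.
Set SMC = demand: 53.36 + 3.10x = 205.96 - 1.98x → x* = 30.0394.
Gap = |42.3586 − 30.0394| = 12.3192.

12.32 units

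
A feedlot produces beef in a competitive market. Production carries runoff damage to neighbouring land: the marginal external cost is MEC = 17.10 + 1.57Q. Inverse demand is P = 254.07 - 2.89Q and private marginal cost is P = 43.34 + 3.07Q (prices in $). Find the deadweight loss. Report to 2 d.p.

Market equilibrium (private): 43.34 + 3.07Q = 254.07 - 2.89Q → Q_m = 35.3574.
Social marginal cost = private MC + MEC = 60.44 + 4.64Q.
Set SMC = demand: 60.44 + 4.64Q = 254.07 - 2.89Q → Q* = 25.7145.
The welfare-loss triangle has base |Q_m − Q*| and height MEC(Q_m) (the vertical gap between SMC and demand is zero at Q* and MEC at Q_m).
DWL = ½ × 9.6429 × 72.6111 = 350.0908.

DWL = $350.09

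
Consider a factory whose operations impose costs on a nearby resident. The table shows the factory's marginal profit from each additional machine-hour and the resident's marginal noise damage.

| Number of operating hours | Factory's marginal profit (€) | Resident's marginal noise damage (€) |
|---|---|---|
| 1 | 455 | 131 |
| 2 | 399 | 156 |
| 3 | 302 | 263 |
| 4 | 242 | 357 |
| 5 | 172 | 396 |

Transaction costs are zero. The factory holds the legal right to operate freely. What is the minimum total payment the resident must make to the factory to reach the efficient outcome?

Left alone the factory would choose level 5 (marginal profit stays positive).
Efficient level: k* = 3 (marginal profit ≥ marginal noise damage through 3).
The resident must at least cover the factory's forgone profit from cutting 5→3: 242 + 172 = 414.

€414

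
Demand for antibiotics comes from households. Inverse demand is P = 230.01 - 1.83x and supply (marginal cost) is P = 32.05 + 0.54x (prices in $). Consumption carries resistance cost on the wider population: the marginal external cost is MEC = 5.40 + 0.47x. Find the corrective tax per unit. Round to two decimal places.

tax = $37.27 per unit

Social marginal benefit = demand − MEC = 224.61 - 2.30x.
Set SMB = MC: 224.61 - 2.30x = 32.05 + 0.54x → x* = 67.8028.
The Pigouvian tax equals MEC at x*: 5.40 + 0.47×67.8028 = 37.2673.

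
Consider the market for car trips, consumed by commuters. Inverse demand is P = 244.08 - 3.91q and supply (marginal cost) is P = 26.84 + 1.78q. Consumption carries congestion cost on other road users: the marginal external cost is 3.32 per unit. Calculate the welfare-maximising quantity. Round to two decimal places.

Social marginal benefit = demand − MEC = 240.76 - 3.91q.
Set SMB = MC: 240.76 - 3.91q = 26.84 + 1.78q → q* = 37.5958.

q* = 37.60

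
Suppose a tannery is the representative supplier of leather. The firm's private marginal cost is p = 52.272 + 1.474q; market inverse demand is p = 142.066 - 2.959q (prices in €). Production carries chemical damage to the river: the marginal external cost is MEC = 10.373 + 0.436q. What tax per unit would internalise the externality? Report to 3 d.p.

Social marginal cost = private MC + MEC = 62.645 + 1.910q.
Set SMC = demand: 62.645 + 1.910q = 142.066 - 2.959q → q* = 16.3116.
The Pigouvian tax equals MEC at q*: 10.373 + 0.436×16.3116 = 17.4849.

tax = €17.485 per unit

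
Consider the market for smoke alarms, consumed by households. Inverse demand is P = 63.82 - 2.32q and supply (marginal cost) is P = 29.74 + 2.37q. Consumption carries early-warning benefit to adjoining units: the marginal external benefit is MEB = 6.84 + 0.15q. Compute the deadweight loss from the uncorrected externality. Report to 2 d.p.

Market equilibrium (private): 29.74 + 2.37q = 63.82 - 2.32q → q_m = 7.2665.
Social marginal benefit = demand + MEB = 70.66 - 2.17q.
Set SMB = MC: 70.66 - 2.17q = 29.74 + 2.37q → q* = 9.0132.
Between q* and q_m the wedge SMB − MC runs linearly from 0 to MEB(q_m), so the loss is a triangle.
DWL = ½ × 1.7467 × 7.9300 = 6.9257.

DWL = 6.93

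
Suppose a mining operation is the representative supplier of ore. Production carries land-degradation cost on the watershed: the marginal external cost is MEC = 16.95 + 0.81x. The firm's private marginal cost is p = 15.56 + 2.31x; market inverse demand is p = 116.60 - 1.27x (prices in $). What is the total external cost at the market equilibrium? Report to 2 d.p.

Market equilibrium (private): 15.56 + 2.31x = 116.60 - 1.27x → x_m = 28.2235.
Total external cost = ∫₀^{x_m} (16.95 + 0.81x) dx = 16.95×28.2235 + ½×0.81×28.2235² = 800.9975.

$801.00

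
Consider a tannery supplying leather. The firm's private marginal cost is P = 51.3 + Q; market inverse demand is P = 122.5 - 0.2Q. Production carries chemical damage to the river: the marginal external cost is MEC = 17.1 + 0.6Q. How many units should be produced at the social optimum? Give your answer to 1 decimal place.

Social marginal cost = private MC + MEC = 68.4 + 1.6Q.
Set SMC = demand: 68.4 + 1.6Q = 122.5 - 0.2Q → Q* = 30.0556.

Q* = 30.1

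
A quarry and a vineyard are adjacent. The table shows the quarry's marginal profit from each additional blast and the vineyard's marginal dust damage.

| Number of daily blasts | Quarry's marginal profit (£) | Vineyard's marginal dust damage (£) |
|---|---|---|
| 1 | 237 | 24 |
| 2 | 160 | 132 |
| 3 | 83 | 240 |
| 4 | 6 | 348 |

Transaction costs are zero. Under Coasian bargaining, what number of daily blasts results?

Bargaining reaches the level where marginal profit last exceeds marginal dust damage.
That holds through level 2 (160 ≥ 132) but not at 3 (83 < 240).

2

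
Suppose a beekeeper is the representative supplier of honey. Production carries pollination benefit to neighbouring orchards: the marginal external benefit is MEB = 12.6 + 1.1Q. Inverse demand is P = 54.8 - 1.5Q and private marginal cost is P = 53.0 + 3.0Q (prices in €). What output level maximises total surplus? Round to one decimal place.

Q* = 4.2

Social marginal cost = private MC − MEB = 40.4 + 1.9Q.
Set SMC = demand: 40.4 + 1.9Q = 54.8 - 1.5Q → Q* = 4.2353.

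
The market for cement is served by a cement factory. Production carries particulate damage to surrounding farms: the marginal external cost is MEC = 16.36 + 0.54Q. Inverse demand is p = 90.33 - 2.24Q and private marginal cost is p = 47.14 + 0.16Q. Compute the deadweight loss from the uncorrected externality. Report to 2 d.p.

DWL = 115.65

Market equilibrium (private): 47.14 + 0.16Q = 90.33 - 2.24Q → Q_m = 17.9958.
Social marginal cost = private MC + MEC = 63.50 + 0.70Q.
Set SMC = demand: 63.50 + 0.70Q = 90.33 - 2.24Q → Q* = 9.1259.
The welfare-loss triangle has base |Q_m − Q*| and height MEC(Q_m) (the vertical gap between SMC and demand is zero at Q* and MEC at Q_m).
DWL = ½ × 8.8699 × 26.0778 = 115.6537.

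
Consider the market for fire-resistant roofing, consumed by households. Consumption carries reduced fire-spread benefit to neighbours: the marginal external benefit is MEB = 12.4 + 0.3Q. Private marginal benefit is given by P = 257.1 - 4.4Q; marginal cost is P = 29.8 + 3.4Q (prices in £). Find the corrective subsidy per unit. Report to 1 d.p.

Social marginal benefit = demand + MEB = 269.5 - 4.1Q.
Set SMB = MC: 269.5 - 4.1Q = 29.8 + 3.4Q → Q* = 31.9600.
The Pigouvian subsidy equals MEB at Q*: 12.4 + 0.3×31.9600 = 21.9880.

subsidy = £22.0 per unit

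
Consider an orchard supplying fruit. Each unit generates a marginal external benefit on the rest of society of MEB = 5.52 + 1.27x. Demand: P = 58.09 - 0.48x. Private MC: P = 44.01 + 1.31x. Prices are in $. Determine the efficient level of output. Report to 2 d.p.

Social marginal cost = private MC − MEB = 38.49 + 0.04x.
Set SMC = demand: 38.49 + 0.04x = 58.09 - 0.48x → x* = 37.6923.

x* = 37.69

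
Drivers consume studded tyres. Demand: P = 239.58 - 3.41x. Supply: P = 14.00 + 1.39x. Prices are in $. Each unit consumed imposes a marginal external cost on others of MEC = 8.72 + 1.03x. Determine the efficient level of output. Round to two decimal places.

x* = 37.20

Social marginal benefit = demand − MEC = 230.86 - 4.44x.
Set SMB = MC: 230.86 - 4.44x = 14.00 + 1.39x → x* = 37.1973.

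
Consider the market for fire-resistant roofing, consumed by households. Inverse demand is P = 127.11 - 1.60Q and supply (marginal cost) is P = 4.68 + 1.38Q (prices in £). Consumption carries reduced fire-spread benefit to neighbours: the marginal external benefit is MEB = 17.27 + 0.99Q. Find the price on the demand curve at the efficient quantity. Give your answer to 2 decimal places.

Social marginal benefit = demand + MEB = 144.38 - 0.61Q.
Set SMB = MC: 144.38 - 0.61Q = 4.68 + 1.38Q → Q* = 70.2010.
Consumer price on the demand curve at Q*: 127.11 − 1.60×70.2010 = 14.7884.

P = £14.79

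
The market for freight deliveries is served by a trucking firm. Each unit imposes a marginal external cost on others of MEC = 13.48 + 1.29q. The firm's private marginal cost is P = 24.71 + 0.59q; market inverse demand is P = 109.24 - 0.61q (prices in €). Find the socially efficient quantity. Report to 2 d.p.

Social marginal cost = private MC + MEC = 38.19 + 1.88q.
Set SMC = demand: 38.19 + 1.88q = 109.24 - 0.61q → q* = 28.5341.

q* = 28.53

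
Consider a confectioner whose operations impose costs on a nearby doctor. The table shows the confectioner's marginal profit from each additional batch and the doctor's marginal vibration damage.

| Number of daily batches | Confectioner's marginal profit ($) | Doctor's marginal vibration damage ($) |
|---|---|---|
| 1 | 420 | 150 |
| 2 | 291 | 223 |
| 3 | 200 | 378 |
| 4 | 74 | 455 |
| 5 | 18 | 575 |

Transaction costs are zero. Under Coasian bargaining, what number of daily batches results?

2

Bargaining reaches the level where marginal profit last exceeds marginal vibration damage.
That holds through level 2 (291 ≥ 223) but not at 3 (200 < 378).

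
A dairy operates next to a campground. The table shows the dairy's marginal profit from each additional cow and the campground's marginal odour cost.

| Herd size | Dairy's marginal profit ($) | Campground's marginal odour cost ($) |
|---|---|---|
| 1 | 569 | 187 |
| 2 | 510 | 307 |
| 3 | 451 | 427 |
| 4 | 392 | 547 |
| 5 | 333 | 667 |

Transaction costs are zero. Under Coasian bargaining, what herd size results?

Bargaining reaches the level where marginal profit last exceeds marginal odour cost.
That holds through level 3 (451 ≥ 427) but not at 4 (392 < 547).

3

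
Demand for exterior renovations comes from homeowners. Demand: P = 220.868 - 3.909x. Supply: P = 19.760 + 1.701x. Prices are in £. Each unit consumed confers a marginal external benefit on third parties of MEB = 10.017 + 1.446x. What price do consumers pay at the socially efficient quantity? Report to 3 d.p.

Social marginal benefit = demand + MEB = 230.885 - 2.463x.
Set SMB = MC: 230.885 - 2.463x = 19.760 + 1.701x → x* = 50.7024.
Consumer price on the demand curve at x*: 220.868 − 3.909×50.7024 = 22.6723.

P = £22.672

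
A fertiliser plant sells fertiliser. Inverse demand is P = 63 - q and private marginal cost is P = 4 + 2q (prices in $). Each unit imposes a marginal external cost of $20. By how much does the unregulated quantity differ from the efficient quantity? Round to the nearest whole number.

7 units

Market equilibrium (private): 4 + 2q = 63 - q → q_m = 19.6667.
Social marginal cost = private MC + MEC = 24 + 2q.
Set SMC = demand: 24 + 2q = 63 - q → q* = 13.0000.
Gap = |19.6667 − 13.0000| = 6.6667.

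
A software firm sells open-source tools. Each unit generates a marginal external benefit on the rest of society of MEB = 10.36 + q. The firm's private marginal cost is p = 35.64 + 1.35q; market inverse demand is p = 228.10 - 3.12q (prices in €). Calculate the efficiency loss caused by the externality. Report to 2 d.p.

DWL = €411.13

Market equilibrium (private): 35.64 + 1.35q = 228.10 - 3.12q → q_m = 43.0559.
Social marginal cost = private MC − MEB = 25.28 + 0.35q.
Set SMC = demand: 25.28 + 0.35q = 228.10 - 3.12q → q* = 58.4496.
The loss is the area between SMC and demand from q* to q_m; with linear curves that's a triangle of height MEB(q_m).
DWL = ½ × 15.3937 × 53.4159 = 411.1342.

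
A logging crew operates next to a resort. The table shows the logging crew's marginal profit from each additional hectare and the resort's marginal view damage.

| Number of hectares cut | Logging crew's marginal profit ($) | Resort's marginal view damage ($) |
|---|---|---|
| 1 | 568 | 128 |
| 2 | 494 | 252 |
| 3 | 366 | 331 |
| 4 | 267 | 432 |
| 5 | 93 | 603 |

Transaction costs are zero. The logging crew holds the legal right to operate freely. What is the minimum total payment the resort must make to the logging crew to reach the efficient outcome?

$360

Left alone the logging crew would choose level 5 (marginal profit stays positive).
Efficient level: k* = 3 (marginal profit ≥ marginal view damage through 3).
The resort must at least cover the logging crew's forgone profit from cutting 5→3: 267 + 93 = 360.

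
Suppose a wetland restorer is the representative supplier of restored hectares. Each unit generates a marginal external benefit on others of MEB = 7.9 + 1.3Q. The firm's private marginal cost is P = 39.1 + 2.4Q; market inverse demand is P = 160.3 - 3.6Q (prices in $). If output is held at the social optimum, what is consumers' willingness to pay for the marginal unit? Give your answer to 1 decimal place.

Social marginal cost = private MC − MEB = 31.2 + 1.1Q.
Set SMC = demand: 31.2 + 1.1Q = 160.3 - 3.6Q → Q* = 27.4681.
Consumer price on the demand curve at Q*: 160.3 − 3.6×27.4681 = 61.4148.

P = $61.4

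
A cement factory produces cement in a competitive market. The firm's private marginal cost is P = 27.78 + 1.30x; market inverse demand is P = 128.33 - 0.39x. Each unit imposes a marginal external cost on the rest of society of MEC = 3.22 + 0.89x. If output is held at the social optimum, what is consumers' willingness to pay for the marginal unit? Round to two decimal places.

Social marginal cost = private MC + MEC = 31.00 + 2.19x.
Set SMC = demand: 31.00 + 2.19x = 128.33 - 0.39x → x* = 37.7248.
Consumer price on the demand curve at x*: 128.33 − 0.39×37.7248 = 113.6173.

P = 113.62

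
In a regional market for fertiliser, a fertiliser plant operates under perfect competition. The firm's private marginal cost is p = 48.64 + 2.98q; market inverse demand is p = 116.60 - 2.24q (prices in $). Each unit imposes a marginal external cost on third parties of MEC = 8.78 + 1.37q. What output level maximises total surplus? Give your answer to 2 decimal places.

q* = 8.98

Social marginal cost = private MC + MEC = 57.42 + 4.35q.
Set SMC = demand: 57.42 + 4.35q = 116.60 - 2.24q → q* = 8.9803.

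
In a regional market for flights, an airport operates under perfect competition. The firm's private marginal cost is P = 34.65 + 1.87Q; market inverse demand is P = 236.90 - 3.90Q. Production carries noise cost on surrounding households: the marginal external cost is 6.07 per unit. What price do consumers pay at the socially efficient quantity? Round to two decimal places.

P = 104.30

Social marginal cost = private MC + MEC = 40.72 + 1.87Q.
Set SMC = demand: 40.72 + 1.87Q = 236.90 - 3.90Q → Q* = 34.0000.
Consumer price on the demand curve at Q*: 236.90 − 3.90×34.0000 = 104.3000.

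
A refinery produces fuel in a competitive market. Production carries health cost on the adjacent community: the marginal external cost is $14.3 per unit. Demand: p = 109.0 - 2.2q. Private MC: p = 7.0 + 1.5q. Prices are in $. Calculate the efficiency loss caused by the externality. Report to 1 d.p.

DWL = $27.6

Market equilibrium (private): 7.0 + 1.5q = 109.0 - 2.2q → q_m = 27.5676.
Social marginal cost = private MC + MEC = 21.3 + 1.5q.
Set SMC = demand: 21.3 + 1.5q = 109.0 - 2.2q → q* = 23.7027.
Between q* and q_m the wedge SMC − demand runs linearly from 0 to MEC(q_m), so the loss is a triangle.
DWL = ½ × 3.8649 × 14.3000 = 27.6340.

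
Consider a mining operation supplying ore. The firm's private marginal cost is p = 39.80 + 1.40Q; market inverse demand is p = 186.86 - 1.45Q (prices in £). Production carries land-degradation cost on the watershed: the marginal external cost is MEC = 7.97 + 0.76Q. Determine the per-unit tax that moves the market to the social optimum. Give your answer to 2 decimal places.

Social marginal cost = private MC + MEC = 47.77 + 2.16Q.
Set SMC = demand: 47.77 + 2.16Q = 186.86 - 1.45Q → Q* = 38.5291.
The Pigouvian tax equals MEC at Q*: 7.97 + 0.76×38.5291 = 37.2521.

tax = £37.25 per unit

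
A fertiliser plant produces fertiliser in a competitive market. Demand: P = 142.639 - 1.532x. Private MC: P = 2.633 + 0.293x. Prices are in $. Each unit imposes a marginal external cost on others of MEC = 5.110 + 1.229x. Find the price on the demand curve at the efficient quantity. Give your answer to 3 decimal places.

Social marginal cost = private MC + MEC = 7.743 + 1.522x.
Set SMC = demand: 7.743 + 1.522x = 142.639 - 1.532x → x* = 44.1703.
Consumer price on the demand curve at x*: 142.639 − 1.532×44.1703 = 74.9701.

P = $74.970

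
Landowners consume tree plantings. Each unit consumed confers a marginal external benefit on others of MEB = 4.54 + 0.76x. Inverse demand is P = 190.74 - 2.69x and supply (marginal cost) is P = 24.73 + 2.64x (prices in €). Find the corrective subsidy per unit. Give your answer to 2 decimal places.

subsidy = €32.90 per unit

Social marginal benefit = demand + MEB = 195.28 - 1.93x.
Set SMB = MC: 195.28 - 1.93x = 24.73 + 2.64x → x* = 37.3195.
The Pigouvian subsidy equals MEB at x*: 4.54 + 0.76×37.3195 = 32.9028.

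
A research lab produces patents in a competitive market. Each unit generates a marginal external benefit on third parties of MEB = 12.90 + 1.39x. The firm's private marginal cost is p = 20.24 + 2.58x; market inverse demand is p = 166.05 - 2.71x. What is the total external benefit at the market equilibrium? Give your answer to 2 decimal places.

Market equilibrium (private): 20.24 + 2.58x = 166.05 - 2.71x → x_m = 27.5633.
Total external benefit = ∫₀^{x_m} (12.90 + 1.39x) dx = 12.90×27.5633 + ½×1.39×27.5633² = 883.5827.

883.58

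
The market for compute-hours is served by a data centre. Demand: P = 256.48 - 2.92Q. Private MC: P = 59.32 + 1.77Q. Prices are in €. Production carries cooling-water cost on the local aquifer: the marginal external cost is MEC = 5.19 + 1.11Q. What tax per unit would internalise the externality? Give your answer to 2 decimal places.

tax = €41.93 per unit

Social marginal cost = private MC + MEC = 64.51 + 2.88Q.
Set SMC = demand: 64.51 + 2.88Q = 256.48 - 2.92Q → Q* = 33.0983.
The Pigouvian tax equals MEC at Q*: 5.19 + 1.11×33.0983 = 41.9291.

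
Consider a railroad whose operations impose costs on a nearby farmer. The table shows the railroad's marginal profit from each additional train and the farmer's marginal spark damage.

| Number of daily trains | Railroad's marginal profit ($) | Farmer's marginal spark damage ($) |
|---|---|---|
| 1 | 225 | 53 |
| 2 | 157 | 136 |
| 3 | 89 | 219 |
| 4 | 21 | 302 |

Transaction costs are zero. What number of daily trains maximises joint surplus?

2

Bargaining reaches the level where marginal profit last exceeds marginal spark damage.
That holds through level 2 (157 ≥ 136) but not at 3 (89 < 219).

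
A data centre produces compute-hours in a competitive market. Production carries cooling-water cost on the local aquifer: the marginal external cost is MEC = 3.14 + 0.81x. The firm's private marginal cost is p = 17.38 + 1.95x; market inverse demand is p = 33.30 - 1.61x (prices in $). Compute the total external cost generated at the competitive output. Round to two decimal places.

$22.14

Market equilibrium (private): 17.38 + 1.95x = 33.30 - 1.61x → x_m = 4.4719.
Total external cost = ∫₀^{x_m} (3.14 + 0.81x) dx = 3.14×4.4719 + ½×0.81×4.4719² = 22.1409.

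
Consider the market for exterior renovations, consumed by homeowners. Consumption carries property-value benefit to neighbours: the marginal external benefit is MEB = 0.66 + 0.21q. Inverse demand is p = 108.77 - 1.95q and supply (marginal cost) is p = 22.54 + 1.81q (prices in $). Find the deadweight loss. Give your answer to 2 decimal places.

Market equilibrium (private): 22.54 + 1.81q = 108.77 - 1.95q → q_m = 22.9335.
Social marginal benefit = demand + MEB = 109.43 - 1.74q.
Set SMB = MC: 109.43 - 1.74q = 22.54 + 1.81q → q* = 24.4761.
Between q* and q_m the wedge SMB − MC runs linearly from 0 to MEB(q_m), so the loss is a triangle.
DWL = ½ × 1.5426 × 5.4760 = 4.2236.

DWL = $4.22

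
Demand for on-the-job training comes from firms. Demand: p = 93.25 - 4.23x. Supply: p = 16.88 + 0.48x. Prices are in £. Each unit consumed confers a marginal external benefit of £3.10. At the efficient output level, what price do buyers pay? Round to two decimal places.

Social marginal benefit = demand + MEB = 96.35 - 4.23x.
Set SMB = MC: 96.35 - 4.23x = 16.88 + 0.48x → x* = 16.8726.
Consumer price on the demand curve at x*: 93.25 − 4.23×16.8726 = 21.8789.

P = £21.88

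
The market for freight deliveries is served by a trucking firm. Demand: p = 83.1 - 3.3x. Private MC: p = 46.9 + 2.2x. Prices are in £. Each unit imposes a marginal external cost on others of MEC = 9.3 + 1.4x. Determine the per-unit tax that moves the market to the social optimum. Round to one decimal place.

Social marginal cost = private MC + MEC = 56.2 + 3.6x.
Set SMC = demand: 56.2 + 3.6x = 83.1 - 3.3x → x* = 3.8986.
The Pigouvian tax equals MEC at x*: 9.3 + 1.4×3.8986 = 14.7580.

tax = £14.8 per unit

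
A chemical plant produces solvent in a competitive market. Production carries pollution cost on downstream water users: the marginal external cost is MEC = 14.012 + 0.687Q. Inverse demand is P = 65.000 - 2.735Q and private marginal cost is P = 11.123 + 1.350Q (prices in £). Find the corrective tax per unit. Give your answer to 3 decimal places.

tax = £19.751 per unit

Social marginal cost = private MC + MEC = 25.135 + 2.037Q.
Set SMC = demand: 25.135 + 2.037Q = 65.000 - 2.735Q → Q* = 8.3539.
The Pigouvian tax equals MEC at Q*: 14.012 + 0.687×8.3539 = 19.7511.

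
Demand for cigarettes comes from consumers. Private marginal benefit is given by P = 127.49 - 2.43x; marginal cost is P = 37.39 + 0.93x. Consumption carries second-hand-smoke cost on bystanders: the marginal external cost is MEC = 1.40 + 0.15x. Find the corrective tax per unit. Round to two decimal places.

tax = 5.19 per unit

Social marginal benefit = demand − MEC = 126.09 - 2.58x.
Set SMB = MC: 126.09 - 2.58x = 37.39 + 0.93x → x* = 25.2707.
The Pigouvian tax equals MEC at x*: 1.40 + 0.15×25.2707 = 5.1906.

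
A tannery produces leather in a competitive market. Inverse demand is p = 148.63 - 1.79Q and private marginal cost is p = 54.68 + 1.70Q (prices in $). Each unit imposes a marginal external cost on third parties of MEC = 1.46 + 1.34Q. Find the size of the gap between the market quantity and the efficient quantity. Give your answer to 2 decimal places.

7.77 units

Market equilibrium (private): 54.68 + 1.70Q = 148.63 - 1.79Q → Q_m = 26.9198.
Social marginal cost = private MC + MEC = 56.14 + 3.04Q.
Set SMC = demand: 56.14 + 3.04Q = 148.63 - 1.79Q → Q* = 19.1491.
Gap = |26.9198 − 19.1491| = 7.7707.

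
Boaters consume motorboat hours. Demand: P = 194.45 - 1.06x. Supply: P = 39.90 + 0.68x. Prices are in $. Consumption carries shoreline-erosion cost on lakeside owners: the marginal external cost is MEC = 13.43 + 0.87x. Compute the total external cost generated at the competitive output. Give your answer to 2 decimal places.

Market equilibrium (private): 39.90 + 0.68x = 194.45 - 1.06x → x_m = 88.8218.
Total external cost = ∫₀^{x_m} (13.43 + 0.87x) dx = 13.43×88.8218 + ½×0.87×88.8218² = 4624.7276.

$4624.73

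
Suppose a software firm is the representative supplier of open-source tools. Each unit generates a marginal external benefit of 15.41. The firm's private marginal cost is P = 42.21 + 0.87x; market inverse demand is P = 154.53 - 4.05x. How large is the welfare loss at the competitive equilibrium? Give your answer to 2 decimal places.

DWL = 24.13

Market equilibrium (private): 42.21 + 0.87x = 154.53 - 4.05x → x_m = 22.8293.
Social marginal cost = private MC − MEB = 26.80 + 0.87x.
Set SMC = demand: 26.80 + 0.87x = 154.53 - 4.05x → x* = 25.9614.
Between x* and x_m the wedge demand − SMC runs linearly from 0 to MEB(x_m), so the loss is a triangle.
DWL = ½ × 3.1321 × 15.4100 = 24.1328.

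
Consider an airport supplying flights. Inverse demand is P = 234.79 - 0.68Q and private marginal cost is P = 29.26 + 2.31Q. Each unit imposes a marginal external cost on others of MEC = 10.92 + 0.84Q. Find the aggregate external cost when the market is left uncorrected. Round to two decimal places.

2735.16

Market equilibrium (private): 29.26 + 2.31Q = 234.79 - 0.68Q → Q_m = 68.7391.
Total external cost = ∫₀^{Q_m} (10.92 + 0.84Q) dQ = 10.92×68.7391 + ½×0.84×68.7391² = 2735.1578.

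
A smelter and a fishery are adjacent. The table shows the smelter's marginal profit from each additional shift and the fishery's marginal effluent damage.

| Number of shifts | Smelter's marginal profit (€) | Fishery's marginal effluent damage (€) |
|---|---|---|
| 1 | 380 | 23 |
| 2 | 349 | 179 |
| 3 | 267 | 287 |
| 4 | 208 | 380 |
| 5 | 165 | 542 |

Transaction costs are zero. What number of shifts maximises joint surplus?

Bargaining reaches the level where marginal profit last exceeds marginal effluent damage.
That holds through level 2 (349 ≥ 179) but not at 3 (267 < 287).

2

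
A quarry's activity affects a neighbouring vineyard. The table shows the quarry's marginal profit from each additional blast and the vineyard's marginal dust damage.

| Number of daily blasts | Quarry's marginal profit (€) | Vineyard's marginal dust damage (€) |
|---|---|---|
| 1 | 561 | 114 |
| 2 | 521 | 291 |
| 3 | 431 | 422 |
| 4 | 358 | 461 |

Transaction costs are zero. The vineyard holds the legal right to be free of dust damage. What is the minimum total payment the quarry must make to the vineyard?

Efficient level: marginal profit ≥ marginal dust damage through level 3, so k* = 3.
With the vineyard holding the right, the quarry must at least compensate total damage at k*: 114 + 291 + 422 = 827.

€827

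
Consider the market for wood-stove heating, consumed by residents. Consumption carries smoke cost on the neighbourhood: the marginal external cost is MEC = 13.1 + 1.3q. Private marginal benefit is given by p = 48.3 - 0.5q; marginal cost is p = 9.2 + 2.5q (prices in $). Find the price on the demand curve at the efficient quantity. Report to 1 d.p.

Social marginal benefit = demand − MEC = 35.2 - 1.8q.
Set SMB = MC: 35.2 - 1.8q = 9.2 + 2.5q → q* = 6.0465.
Consumer price on the demand curve at q*: 48.3 − 0.5×6.0465 = 45.2768.

P = $45.3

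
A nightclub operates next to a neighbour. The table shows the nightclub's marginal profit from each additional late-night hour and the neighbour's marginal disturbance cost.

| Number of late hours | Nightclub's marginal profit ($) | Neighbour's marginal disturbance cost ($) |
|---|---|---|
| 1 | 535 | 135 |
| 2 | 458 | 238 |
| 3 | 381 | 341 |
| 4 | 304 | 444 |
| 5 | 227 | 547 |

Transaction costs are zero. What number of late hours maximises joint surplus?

3

Bargaining reaches the level where marginal profit last exceeds marginal disturbance cost.
That holds through level 3 (381 ≥ 341) but not at 4 (304 < 444).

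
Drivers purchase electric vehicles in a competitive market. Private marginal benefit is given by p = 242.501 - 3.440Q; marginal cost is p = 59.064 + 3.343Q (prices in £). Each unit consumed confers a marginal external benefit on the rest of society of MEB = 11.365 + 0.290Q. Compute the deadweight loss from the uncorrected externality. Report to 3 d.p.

DWL = £28.410

Market equilibrium (private): 59.064 + 3.343Q = 242.501 - 3.440Q → Q_m = 27.0436.
Social marginal benefit = demand + MEB = 253.866 - 3.150Q.
Set SMB = MC: 253.866 - 3.150Q = 59.064 + 3.343Q → Q* = 30.0018.
Between Q* and Q_m the wedge SMB − MC runs linearly from 0 to MEB(Q_m), so the loss is a triangle.
DWL = ½ × 2.9582 × 19.2077 = 28.4101.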